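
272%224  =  48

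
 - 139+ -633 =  - 772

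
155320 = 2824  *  55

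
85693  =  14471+71222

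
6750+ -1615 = 5135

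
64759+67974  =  132733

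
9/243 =1/27= 0.04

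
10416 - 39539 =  - 29123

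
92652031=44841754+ 47810277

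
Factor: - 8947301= - 11^1 * 53^1*103^1*149^1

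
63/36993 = 21/12331 = 0.00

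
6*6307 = 37842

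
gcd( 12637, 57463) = 1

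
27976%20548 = 7428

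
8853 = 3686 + 5167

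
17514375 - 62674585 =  -45160210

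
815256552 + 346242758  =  1161499310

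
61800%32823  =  28977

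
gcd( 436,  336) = 4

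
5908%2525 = 858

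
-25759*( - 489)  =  12596151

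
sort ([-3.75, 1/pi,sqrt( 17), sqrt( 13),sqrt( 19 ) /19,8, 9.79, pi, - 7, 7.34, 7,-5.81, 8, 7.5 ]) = [ - 7,-5.81, - 3.75, sqrt( 19)/19,1/pi , pi,sqrt (13 ), sqrt( 17 ),7,7.34,7.5, 8,  8, 9.79] 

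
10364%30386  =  10364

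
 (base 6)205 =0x4D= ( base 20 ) 3h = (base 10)77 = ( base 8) 115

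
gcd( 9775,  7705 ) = 115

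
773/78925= 773/78925 =0.01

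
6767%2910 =947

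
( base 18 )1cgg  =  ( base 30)b44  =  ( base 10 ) 10024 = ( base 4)2130220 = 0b10011100101000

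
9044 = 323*28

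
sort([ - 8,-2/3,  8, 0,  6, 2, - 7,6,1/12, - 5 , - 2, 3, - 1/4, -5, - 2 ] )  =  [ - 8, - 7, - 5, - 5,  -  2 , - 2 , - 2/3, - 1/4,0, 1/12,  2,3,6, 6, 8]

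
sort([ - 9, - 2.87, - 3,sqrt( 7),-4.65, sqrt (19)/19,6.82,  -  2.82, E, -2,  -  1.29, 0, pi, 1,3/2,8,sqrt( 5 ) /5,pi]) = [-9, - 4.65,-3,  -  2.87,  -  2.82, - 2, - 1.29,0, sqrt( 19) /19,sqrt(5)/5,1, 3/2,sqrt( 7 ),E,pi,pi, 6.82 , 8 ] 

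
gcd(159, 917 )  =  1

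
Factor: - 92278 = -2^1*29^1*37^1 * 43^1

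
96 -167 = -71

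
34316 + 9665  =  43981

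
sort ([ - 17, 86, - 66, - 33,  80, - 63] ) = [ - 66, - 63, - 33, - 17,80, 86] 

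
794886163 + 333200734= 1128086897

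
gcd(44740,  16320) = 20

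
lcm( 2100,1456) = 109200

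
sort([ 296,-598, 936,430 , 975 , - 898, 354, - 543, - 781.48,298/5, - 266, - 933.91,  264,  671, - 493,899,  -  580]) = [ - 933.91,  -  898,-781.48,-598,  -  580 , - 543,  -  493,-266, 298/5  ,  264  ,  296, 354,430,671,899,936,975]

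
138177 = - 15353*(-9)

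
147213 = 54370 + 92843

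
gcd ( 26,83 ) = 1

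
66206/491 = 66206/491= 134.84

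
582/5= 116 + 2/5 = 116.40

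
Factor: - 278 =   -  2^1*139^1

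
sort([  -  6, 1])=[ - 6,  1 ] 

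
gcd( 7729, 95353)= 1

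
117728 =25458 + 92270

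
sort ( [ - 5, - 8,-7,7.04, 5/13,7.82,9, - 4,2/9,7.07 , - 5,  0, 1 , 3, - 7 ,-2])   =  [ - 8, - 7, - 7 , - 5, - 5, - 4, - 2, 0,2/9,5/13,  1 , 3 , 7.04,  7.07,7.82,9] 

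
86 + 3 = 89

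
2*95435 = 190870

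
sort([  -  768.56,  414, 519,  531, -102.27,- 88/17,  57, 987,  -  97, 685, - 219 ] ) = [ - 768.56, - 219 , - 102.27, - 97,-88/17, 57,  414, 519,  531, 685,  987] 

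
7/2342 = 7/2342  =  0.00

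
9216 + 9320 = 18536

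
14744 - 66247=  - 51503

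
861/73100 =861/73100= 0.01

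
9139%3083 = 2973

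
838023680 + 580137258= 1418160938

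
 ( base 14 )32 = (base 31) 1D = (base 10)44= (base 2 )101100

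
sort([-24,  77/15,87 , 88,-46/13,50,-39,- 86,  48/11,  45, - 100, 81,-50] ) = [ - 100, - 86, - 50, - 39, - 24,- 46/13, 48/11,  77/15,  45,50, 81 , 87, 88 ] 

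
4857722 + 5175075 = 10032797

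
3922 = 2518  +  1404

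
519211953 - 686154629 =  - 166942676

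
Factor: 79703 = 13^1*6131^1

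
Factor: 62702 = 2^1*107^1 * 293^1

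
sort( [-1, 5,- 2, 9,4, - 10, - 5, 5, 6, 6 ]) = [ - 10, - 5, - 2,-1,4, 5,5, 6,  6, 9] 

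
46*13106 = 602876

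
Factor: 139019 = 43^1*53^1*61^1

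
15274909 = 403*37903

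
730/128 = 365/64 = 5.70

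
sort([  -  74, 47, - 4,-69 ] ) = [ - 74,-69,-4,47 ] 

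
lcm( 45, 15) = 45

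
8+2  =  10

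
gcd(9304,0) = 9304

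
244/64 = 3 + 13/16 = 3.81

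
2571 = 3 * 857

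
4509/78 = 57 + 21/26 = 57.81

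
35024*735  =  25742640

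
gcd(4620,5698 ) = 154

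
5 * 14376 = 71880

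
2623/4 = 2623/4 = 655.75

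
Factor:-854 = -2^1*7^1*61^1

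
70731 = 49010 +21721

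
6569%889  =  346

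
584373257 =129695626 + 454677631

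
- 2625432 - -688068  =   - 1937364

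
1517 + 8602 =10119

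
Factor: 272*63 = 2^4*3^2*7^1*17^1 = 17136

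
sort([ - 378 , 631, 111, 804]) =[ - 378, 111, 631,  804]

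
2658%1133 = 392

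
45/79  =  45/79 =0.57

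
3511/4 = 3511/4 =877.75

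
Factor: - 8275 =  - 5^2*331^1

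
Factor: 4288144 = 2^4*7^1 *38287^1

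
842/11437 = 842/11437 = 0.07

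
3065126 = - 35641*(-86) 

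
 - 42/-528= 7/88 = 0.08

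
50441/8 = 6305 + 1/8 = 6305.12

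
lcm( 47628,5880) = 476280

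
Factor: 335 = 5^1 * 67^1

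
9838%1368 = 262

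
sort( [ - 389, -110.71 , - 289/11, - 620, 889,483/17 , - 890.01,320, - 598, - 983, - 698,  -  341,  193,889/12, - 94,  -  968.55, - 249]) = [ - 983 , - 968.55, - 890.01, - 698, - 620,-598 , - 389,-341, - 249,-110.71,-94, - 289/11, 483/17,889/12,193,320,889 ] 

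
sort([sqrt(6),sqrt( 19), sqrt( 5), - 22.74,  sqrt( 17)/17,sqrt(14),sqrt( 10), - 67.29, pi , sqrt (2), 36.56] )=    [ - 67.29, - 22.74, sqrt( 17)/17, sqrt( 2), sqrt(5), sqrt (6 ),pi,  sqrt( 10),sqrt( 14) , sqrt( 19),  36.56]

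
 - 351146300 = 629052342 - 980198642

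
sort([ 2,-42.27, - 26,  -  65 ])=[ - 65,-42.27,-26, 2]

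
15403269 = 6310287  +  9092982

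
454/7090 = 227/3545= 0.06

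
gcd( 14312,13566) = 2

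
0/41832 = 0 = 0.00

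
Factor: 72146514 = 2^1*3^1  *11^1 * 1093129^1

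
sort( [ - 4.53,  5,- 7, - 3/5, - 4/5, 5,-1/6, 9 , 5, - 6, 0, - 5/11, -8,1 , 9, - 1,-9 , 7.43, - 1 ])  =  [ - 9,-8, - 7, - 6 , - 4.53, - 1, - 1 ,-4/5 , - 3/5, - 5/11,  -  1/6, 0,  1, 5,5,5,7.43,9,  9 ] 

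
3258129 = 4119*791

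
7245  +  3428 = 10673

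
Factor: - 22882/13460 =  - 2^( - 1 )*5^( - 1 )*17^1 = - 17/10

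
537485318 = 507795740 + 29689578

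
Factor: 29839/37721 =53^1*67^( -1 ) =53/67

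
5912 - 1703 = 4209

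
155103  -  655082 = -499979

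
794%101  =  87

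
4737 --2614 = 7351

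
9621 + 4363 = 13984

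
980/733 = 1 + 247/733 = 1.34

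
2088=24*87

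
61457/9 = 61457/9 = 6828.56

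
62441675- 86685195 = - 24243520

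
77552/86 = 901 + 33/43 = 901.77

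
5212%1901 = 1410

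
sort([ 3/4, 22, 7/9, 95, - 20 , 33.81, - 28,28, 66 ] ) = [ - 28,-20, 3/4, 7/9,22, 28, 33.81,66, 95] 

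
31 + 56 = 87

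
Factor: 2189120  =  2^6 * 5^1*6841^1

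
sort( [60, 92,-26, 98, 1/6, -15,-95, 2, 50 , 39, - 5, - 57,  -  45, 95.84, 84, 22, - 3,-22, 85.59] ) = [- 95, - 57, - 45, - 26, - 22, - 15,  -  5,  -  3, 1/6,  2, 22, 39, 50, 60, 84, 85.59,92, 95.84, 98] 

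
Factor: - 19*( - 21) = 3^1*7^1*19^1 = 399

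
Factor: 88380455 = 5^1*2039^1 * 8669^1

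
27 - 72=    - 45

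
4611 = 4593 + 18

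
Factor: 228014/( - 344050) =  - 114007/172025  =  - 5^( - 2)*7^( - 1)*173^1*659^1 * 983^ (-1 ) 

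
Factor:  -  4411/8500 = -2^(- 2)*5^( - 3 ) * 11^1*17^(  -  1) *401^1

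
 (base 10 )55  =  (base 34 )1L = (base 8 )67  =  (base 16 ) 37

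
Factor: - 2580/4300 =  - 3^1*5^ ( - 1 ) = - 3/5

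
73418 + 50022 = 123440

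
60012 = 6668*9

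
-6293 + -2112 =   -  8405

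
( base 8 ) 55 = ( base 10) 45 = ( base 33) 1C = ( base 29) 1G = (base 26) 1j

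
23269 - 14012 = 9257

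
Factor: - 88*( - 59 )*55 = 285560 = 2^3*5^1*11^2*59^1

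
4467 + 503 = 4970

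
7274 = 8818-1544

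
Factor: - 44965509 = -3^1*67^1*349^1*641^1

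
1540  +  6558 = 8098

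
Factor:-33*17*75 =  - 3^2 * 5^2*11^1* 17^1=-42075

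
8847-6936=1911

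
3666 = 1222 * 3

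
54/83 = 54/83  =  0.65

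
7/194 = 7/194  =  0.04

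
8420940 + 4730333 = 13151273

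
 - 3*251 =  - 753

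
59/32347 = 59/32347  =  0.00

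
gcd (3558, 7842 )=6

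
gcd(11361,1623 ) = 1623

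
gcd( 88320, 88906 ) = 2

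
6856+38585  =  45441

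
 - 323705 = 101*( - 3205) 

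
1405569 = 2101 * 669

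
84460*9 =760140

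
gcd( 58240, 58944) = 64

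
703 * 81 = 56943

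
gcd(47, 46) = 1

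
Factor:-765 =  - 3^2 * 5^1*17^1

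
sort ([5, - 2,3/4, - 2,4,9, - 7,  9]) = [-7, - 2, - 2,  3/4 , 4, 5,9, 9 ] 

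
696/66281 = 696/66281=0.01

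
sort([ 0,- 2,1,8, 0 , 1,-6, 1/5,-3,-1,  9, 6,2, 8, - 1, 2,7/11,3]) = [  -  6,-3, - 2,-1,-1,  0 , 0, 1/5, 7/11,1, 1,2 , 2, 3,6,  8, 8,9 ]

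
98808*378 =37349424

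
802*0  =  0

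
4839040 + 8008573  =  12847613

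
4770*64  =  305280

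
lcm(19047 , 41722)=876162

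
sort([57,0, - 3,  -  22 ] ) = [-22, - 3, 0,57]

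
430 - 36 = 394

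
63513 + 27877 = 91390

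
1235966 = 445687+790279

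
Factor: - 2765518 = - 2^1*7^1 * 251^1*787^1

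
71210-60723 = 10487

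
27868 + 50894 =78762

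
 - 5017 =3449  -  8466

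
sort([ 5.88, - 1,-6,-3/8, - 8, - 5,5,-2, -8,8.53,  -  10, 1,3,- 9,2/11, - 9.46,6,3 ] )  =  [ - 10, - 9.46, - 9 ,  -  8, - 8, - 6, - 5,  -  2, - 1, - 3/8,2/11,1, 3,  3,5,5.88,6,8.53]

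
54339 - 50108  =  4231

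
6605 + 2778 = 9383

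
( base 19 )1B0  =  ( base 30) j0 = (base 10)570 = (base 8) 1072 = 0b1000111010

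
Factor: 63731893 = 131^1*486503^1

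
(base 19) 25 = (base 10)43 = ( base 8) 53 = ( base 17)29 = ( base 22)1l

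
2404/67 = 2404/67 = 35.88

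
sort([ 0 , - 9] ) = [ - 9,0]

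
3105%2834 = 271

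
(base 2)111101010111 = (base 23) 79h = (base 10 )3927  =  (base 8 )7527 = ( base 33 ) 3K0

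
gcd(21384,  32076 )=10692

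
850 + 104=954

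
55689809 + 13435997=69125806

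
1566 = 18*87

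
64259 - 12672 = 51587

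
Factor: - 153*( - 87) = 3^3*17^1 * 29^1 = 13311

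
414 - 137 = 277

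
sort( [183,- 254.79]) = [-254.79,183]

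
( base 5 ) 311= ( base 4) 1101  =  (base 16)51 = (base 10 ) 81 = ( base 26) 33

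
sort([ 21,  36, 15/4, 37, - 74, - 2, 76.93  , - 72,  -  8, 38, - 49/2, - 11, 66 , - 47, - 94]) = [ - 94, - 74, - 72,-47,  -  49/2, - 11, - 8, - 2, 15/4,21,36,  37, 38,  66,  76.93]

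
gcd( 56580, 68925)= 15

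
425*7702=3273350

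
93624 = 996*94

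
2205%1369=836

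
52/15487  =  52/15487 = 0.00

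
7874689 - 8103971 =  - 229282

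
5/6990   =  1/1398 = 0.00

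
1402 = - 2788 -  - 4190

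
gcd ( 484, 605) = 121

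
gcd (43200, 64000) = 1600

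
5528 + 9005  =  14533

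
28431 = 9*3159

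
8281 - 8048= 233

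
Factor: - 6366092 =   -  2^2*17^2*5507^1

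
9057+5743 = 14800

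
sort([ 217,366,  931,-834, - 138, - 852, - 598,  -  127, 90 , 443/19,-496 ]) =[-852 , - 834,-598, - 496, - 138, - 127, 443/19, 90, 217, 366, 931 ] 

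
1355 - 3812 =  - 2457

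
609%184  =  57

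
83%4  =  3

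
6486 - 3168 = 3318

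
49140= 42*1170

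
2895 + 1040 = 3935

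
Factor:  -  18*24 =-2^4*3^3 = - 432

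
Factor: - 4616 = - 2^3*577^1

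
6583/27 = 6583/27=243.81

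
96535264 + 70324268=166859532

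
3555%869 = 79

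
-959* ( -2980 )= 2857820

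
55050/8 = 6881 + 1/4 = 6881.25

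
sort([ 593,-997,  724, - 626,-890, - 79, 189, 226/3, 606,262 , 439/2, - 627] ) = [-997  , - 890, - 627,  -  626, - 79,226/3, 189, 439/2,  262,593, 606,724]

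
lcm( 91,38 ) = 3458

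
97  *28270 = 2742190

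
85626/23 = 3722 + 20/23=3722.87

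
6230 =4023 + 2207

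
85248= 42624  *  2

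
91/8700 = 91/8700 = 0.01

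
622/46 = 13 + 12/23= 13.52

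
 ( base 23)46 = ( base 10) 98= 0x62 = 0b1100010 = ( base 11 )8A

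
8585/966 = 8585/966 = 8.89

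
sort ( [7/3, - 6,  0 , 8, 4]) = [ - 6 , 0,7/3,  4,  8] 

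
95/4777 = 95/4777 = 0.02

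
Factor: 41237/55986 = 2^( - 1)*3^(-1)*31^( - 1 )*137^1 = 137/186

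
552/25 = 552/25 = 22.08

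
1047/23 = 45 + 12/23 = 45.52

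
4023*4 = 16092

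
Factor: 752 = 2^4*47^1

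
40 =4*10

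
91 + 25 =116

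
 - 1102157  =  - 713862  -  388295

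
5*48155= 240775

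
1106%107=36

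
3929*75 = 294675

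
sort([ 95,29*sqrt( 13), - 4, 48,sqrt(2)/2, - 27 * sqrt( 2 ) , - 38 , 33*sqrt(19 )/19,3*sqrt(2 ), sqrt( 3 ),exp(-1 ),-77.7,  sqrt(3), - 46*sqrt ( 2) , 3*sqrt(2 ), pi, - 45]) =[ - 77.7, - 46*sqrt(2 ), - 45,-27 *sqrt( 2), - 38, - 4, exp(-1), sqrt(2) /2 , sqrt(3 ) , sqrt(3) , pi,3*sqrt( 2 ),3*sqrt(2),33*sqrt( 19 )/19,48, 95,29*sqrt(13 ) ]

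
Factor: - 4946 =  - 2^1*2473^1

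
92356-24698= 67658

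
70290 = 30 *2343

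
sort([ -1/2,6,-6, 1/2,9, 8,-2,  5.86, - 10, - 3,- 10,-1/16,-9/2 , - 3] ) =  [ - 10 ,- 10, - 6, - 9/2,-3, - 3 , - 2 ,-1/2,-1/16,  1/2,5.86, 6,8, 9]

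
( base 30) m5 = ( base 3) 220122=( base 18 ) 20h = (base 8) 1231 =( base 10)665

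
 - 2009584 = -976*2059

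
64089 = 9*7121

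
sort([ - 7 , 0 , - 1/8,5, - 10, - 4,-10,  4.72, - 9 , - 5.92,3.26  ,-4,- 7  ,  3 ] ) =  [ - 10,-10, - 9, - 7,-7, - 5.92,  -  4, - 4, - 1/8,  0, 3,3.26, 4.72, 5] 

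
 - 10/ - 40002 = 5/20001 = 0.00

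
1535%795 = 740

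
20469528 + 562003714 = 582473242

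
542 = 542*1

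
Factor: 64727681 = 23^1 * 29^1 * 53^1 * 1831^1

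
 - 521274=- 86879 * 6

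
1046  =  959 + 87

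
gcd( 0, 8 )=8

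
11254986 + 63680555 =74935541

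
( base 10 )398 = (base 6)1502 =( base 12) 292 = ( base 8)616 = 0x18E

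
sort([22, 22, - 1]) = [  -  1, 22 , 22]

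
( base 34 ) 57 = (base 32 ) 5h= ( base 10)177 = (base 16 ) B1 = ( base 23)7g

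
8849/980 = 8849/980 =9.03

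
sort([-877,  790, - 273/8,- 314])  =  [ - 877,-314, - 273/8, 790 ]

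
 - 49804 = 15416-65220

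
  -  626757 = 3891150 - 4517907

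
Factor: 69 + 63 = 132  =  2^2*3^1*11^1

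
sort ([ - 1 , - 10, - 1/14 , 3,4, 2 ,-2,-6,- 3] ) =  [ - 10, - 6, - 3 ,  -  2 , - 1, - 1/14,2,3,4] 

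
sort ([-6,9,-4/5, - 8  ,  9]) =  [ - 8, - 6, - 4/5,9, 9] 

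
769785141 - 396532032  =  373253109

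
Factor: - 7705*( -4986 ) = 38417130=2^1*3^2 * 5^1  *  23^1*67^1 *277^1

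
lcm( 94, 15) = 1410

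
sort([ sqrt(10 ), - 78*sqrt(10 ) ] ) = [ - 78*sqrt( 10), sqrt(10 ) ]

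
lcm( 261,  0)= 0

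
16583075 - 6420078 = 10162997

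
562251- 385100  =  177151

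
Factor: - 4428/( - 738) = 2^1*3^1 = 6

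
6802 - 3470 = 3332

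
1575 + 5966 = 7541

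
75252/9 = 8361 + 1/3 = 8361.33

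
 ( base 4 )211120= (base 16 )958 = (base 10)2392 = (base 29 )2oe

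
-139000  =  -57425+  -  81575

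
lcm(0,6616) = 0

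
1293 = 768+525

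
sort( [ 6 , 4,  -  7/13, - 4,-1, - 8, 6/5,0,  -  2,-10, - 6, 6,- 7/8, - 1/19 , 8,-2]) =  [ - 10 , - 8, - 6 , - 4 , - 2 , - 2,- 1, -7/8, - 7/13, - 1/19 , 0 , 6/5 , 4 , 6 , 6 , 8]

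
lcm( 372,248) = 744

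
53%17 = 2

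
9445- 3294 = 6151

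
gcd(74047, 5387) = 1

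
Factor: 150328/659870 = 2^2*5^ ( - 1)*43^1*151^(-1 ) = 172/755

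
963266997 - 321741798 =641525199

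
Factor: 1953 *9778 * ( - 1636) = -31241766024 = - 2^3 * 3^2*7^1*31^1*409^1*4889^1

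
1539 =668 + 871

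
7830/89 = 87 + 87/89 = 87.98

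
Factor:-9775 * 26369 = - 257756975=- 5^2*7^1*17^1 * 23^1*3767^1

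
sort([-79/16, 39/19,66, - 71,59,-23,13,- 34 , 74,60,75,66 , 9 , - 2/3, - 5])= [ - 71, - 34, - 23, - 5 , - 79/16, - 2/3,39/19,9,13,59, 60,66,66,  74,75] 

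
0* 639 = 0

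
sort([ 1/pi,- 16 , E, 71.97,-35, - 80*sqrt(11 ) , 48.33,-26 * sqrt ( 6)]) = [ - 80*sqrt(11),  -  26 * sqrt(6 ),  -  35, - 16, 1/pi, E,48.33,71.97 ]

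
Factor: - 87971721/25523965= - 3^1 * 5^ ( - 1 )*967^ ( -1) *1097^1*5279^ ( - 1) * 26731^1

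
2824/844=3 + 73/211 = 3.35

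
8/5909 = 8/5909 = 0.00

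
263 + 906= 1169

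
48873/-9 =-5431+2/3 = - 5430.33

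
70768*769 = 54420592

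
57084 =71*804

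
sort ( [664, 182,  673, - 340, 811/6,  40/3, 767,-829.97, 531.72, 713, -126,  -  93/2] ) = [ - 829.97, - 340 , - 126, - 93/2,  40/3, 811/6, 182, 531.72, 664, 673,713, 767]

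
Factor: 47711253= 3^1*283^1*56197^1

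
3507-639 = 2868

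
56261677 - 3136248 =53125429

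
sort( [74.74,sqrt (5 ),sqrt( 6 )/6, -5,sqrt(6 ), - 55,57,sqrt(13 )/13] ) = [ - 55,- 5, sqrt(13 ) /13, sqrt(6 ) /6, sqrt(5), sqrt (6),  57,74.74 ]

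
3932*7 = 27524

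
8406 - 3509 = 4897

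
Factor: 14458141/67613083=97^1*2897^(-1 )*23339^ ( - 1 )*149053^1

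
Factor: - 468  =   - 2^2*3^2*13^1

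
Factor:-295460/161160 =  - 2^ ( - 1 )*3^ ( - 1)*11^1 =- 11/6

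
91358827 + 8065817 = 99424644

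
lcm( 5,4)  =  20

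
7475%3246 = 983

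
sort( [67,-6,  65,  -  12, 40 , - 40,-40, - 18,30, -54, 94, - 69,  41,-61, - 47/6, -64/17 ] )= [ - 69, - 61,- 54, -40,- 40, - 18,-12, - 47/6 , - 6, - 64/17,30, 40, 41,  65, 67, 94]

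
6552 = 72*91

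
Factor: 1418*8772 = 12438696 = 2^3*3^1*17^1*43^1*709^1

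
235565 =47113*5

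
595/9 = 595/9 = 66.11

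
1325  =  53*25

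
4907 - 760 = 4147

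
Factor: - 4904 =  - 2^3*613^1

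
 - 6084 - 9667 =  - 15751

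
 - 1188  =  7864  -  9052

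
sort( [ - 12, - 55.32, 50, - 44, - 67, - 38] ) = [ - 67, - 55.32,  -  44, - 38, - 12 , 50]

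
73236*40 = 2929440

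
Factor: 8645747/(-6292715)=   -  5^(-1)*13^( - 2)*67^1*677^( - 1)* 11731^1 = - 785977/572065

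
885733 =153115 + 732618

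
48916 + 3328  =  52244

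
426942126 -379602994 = 47339132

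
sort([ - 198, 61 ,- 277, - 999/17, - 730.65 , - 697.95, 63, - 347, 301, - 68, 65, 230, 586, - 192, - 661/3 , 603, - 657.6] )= [ - 730.65 , - 697.95, - 657.6, -347 , - 277, - 661/3,- 198, - 192, - 68,-999/17, 61,63, 65, 230, 301, 586,603 ]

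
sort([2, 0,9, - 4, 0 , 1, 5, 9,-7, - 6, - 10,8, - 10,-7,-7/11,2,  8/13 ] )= [-10,-10,-7,  -  7, - 6,  -  4,-7/11,0, 0, 8/13,1, 2, 2, 5, 8 , 9,  9 ] 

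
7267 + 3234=10501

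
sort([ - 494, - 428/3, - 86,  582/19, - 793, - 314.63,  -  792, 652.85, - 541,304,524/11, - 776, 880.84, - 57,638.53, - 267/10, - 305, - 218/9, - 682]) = [  -  793, - 792,  -  776, - 682, - 541 , - 494, - 314.63, - 305, - 428/3, - 86,-57, - 267/10, - 218/9 , 582/19, 524/11, 304,638.53, 652.85,880.84]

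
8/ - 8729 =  - 1+8721/8729 =- 0.00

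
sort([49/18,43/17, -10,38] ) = [ - 10,  43/17,49/18 , 38]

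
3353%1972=1381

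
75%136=75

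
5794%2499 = 796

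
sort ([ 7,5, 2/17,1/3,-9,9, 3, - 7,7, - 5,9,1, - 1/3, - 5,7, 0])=[ - 9, - 7,-5, - 5, - 1/3, 0, 2/17,1/3,1,  3, 5,7, 7,7, 9, 9] 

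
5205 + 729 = 5934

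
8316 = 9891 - 1575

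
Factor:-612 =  - 2^2*3^2*17^1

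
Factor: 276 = 2^2 * 3^1*23^1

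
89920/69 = 1303 + 13/69 = 1303.19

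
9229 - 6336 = 2893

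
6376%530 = 16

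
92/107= 92/107=   0.86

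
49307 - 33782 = 15525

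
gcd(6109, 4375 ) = 1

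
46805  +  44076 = 90881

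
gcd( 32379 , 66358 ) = 1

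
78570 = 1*78570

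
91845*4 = 367380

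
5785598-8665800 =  - 2880202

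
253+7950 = 8203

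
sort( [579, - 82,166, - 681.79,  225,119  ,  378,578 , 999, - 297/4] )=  [ - 681.79, - 82, - 297/4 , 119,166, 225,378, 578, 579,999] 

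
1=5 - 4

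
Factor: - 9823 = -11^1*19^1*47^1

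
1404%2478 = 1404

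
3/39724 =3/39724= 0.00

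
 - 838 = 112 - 950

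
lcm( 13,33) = 429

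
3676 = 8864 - 5188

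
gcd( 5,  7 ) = 1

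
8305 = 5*1661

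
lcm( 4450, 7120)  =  35600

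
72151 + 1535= 73686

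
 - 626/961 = -1 + 335/961 = - 0.65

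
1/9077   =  1/9077 = 0.00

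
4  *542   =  2168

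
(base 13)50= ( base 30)25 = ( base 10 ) 65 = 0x41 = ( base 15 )45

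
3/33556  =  3/33556 = 0.00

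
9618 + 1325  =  10943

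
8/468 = 2/117  =  0.02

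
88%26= 10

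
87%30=27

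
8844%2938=30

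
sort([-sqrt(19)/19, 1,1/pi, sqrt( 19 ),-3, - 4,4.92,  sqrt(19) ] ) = [-4, - 3, - sqrt( 19 )/19, 1/pi , 1, sqrt( 19 ), sqrt (19),4.92] 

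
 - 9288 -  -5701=- 3587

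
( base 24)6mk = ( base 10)4004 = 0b111110100100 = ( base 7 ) 14450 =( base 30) 4DE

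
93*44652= 4152636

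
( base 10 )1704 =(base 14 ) 89A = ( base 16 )6a8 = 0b11010101000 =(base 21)3I3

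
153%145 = 8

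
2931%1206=519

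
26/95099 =26/95099 =0.00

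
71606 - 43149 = 28457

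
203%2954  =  203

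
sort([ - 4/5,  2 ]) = [ - 4/5, 2]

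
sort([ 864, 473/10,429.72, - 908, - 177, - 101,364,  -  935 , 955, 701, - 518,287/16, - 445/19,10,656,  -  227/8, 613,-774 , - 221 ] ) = [ - 935, - 908, - 774, - 518, -221,  -  177, - 101,  -  227/8, - 445/19,  10, 287/16,  473/10 , 364, 429.72,  613 , 656, 701, 864,955]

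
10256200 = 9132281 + 1123919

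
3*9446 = 28338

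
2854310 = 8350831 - 5496521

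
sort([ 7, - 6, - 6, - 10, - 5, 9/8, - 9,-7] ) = [ - 10,- 9,- 7, -6, - 6, - 5,  9/8, 7]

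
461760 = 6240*74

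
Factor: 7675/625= 307/25=5^ ( - 2)*307^1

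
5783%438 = 89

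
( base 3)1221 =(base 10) 52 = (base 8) 64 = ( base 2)110100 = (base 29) 1N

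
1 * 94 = 94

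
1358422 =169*8038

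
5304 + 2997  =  8301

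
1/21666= 1/21666  =  0.00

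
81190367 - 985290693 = - 904100326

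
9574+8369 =17943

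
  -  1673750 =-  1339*1250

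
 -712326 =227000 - 939326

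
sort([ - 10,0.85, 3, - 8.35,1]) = [ - 10, - 8.35,0.85,1,3]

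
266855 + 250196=517051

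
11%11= 0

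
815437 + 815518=1630955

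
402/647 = 402/647 = 0.62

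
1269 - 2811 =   -  1542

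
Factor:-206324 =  - 2^2*51581^1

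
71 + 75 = 146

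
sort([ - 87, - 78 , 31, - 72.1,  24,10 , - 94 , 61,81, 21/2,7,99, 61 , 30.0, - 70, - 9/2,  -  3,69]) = [-94, - 87 ,-78, - 72.1, - 70, - 9/2, - 3,7, 10,21/2 , 24, 30.0,31, 61 , 61 , 69 , 81,99]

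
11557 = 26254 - 14697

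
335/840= 67/168 = 0.40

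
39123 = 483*81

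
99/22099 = 9/2009 = 0.00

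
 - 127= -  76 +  - 51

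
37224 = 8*4653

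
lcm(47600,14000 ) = 238000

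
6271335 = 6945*903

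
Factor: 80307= 3^2*8923^1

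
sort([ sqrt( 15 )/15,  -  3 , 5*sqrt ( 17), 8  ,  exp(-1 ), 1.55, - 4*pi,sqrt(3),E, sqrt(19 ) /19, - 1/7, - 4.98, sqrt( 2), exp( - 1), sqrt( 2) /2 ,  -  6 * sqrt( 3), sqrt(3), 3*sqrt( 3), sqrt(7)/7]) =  [ - 4*pi, - 6*sqrt(3) ,- 4.98 , - 3, - 1/7 , sqrt (19 ) /19, sqrt(15 )/15,exp ( - 1 ),  exp(-1 ),  sqrt(7) /7 , sqrt(2)/2 , sqrt(2), 1.55,sqrt(3), sqrt( 3)  ,  E, 3* sqrt(3 ) , 8, 5 * sqrt(17)]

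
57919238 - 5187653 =52731585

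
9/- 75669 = -1 + 25220/25223 = -  0.00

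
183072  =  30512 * 6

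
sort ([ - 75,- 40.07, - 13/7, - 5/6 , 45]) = [-75, - 40.07, - 13/7, -5/6,45]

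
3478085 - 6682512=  - 3204427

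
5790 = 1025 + 4765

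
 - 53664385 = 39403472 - 93067857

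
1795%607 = 581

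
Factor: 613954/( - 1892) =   -  2^(-1)*11^1* 59^1 = - 649/2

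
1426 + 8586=10012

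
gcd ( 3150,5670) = 630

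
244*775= 189100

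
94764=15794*6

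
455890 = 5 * 91178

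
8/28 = 2/7=0.29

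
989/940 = 1+49/940 = 1.05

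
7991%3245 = 1501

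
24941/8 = 24941/8 = 3117.62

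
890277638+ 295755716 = 1186033354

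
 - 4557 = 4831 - 9388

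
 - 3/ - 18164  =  3/18164 = 0.00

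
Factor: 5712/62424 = 2^1 * 3^( - 2 ) * 7^1*17^(-1) = 14/153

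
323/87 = 323/87= 3.71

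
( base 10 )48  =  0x30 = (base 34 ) 1e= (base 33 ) 1F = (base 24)20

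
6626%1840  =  1106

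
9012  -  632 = 8380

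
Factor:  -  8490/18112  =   - 15/32=- 2^(  -  5)*3^1*5^1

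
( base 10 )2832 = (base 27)3NO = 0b101100010000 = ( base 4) 230100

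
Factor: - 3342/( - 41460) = 557/6910   =  2^(  -  1)*5^( - 1)*557^1*691^( - 1)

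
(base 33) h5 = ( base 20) 186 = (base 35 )G6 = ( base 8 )1066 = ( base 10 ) 566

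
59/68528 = 59/68528 = 0.00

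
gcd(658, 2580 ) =2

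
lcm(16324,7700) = 408100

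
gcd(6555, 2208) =69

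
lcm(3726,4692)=126684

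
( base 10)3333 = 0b110100000101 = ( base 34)2U1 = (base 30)3l3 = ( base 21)7bf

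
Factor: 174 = 2^1*3^1*29^1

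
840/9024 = 35/376 = 0.09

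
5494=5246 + 248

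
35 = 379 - 344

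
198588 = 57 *3484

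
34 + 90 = 124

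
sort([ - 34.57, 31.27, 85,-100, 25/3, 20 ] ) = [ - 100, - 34.57, 25/3, 20,31.27,85 ] 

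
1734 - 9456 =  - 7722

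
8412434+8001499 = 16413933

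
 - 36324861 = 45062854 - 81387715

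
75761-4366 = 71395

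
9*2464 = 22176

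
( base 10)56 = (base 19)2i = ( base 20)2g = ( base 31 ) 1p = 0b111000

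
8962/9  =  995+7/9 = 995.78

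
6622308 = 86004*77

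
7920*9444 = 74796480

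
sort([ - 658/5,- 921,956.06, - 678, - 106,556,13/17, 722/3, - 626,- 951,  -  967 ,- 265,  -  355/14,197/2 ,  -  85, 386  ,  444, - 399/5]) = [ - 967,- 951, - 921, - 678, - 626, - 265, - 658/5, - 106, - 85, - 399/5,-355/14, 13/17, 197/2, 722/3, 386, 444,556, 956.06]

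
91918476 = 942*97578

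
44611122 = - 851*( - 52422) 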